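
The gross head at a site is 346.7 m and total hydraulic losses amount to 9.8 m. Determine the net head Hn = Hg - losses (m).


Hn = 346.7 - 9.8 = 336.9000 m


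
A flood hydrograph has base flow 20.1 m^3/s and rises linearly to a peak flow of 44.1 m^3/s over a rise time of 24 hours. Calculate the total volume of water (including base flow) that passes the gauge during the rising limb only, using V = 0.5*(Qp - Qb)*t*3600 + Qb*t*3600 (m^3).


V = 0.5*(44.1 - 20.1)*24*3600 + 20.1*24*3600 = 2.7734e+06 m^3


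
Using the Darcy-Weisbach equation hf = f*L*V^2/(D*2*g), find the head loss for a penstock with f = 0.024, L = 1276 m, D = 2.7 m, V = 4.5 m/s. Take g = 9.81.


hf = 0.024 * 1276 * 4.5^2 / (2.7 * 2 * 9.81) = 11.7064 m


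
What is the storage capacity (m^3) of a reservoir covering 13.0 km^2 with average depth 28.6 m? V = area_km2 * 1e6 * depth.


V = 13.0 * 1e6 * 28.6 = 3.7180e+08 m^3


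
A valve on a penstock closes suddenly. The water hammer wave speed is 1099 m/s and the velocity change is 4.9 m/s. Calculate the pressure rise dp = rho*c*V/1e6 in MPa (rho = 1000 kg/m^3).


dp = 1000 * 1099 * 4.9 / 1e6 = 5.3851 MPa


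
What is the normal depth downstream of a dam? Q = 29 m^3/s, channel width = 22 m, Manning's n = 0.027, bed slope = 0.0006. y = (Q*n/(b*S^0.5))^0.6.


y = (29 * 0.027 / (22 * 0.0006^0.5))^0.6 = 1.2513 m


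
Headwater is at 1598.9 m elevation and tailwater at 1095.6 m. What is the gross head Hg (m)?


Hg = 1598.9 - 1095.6 = 503.3000 m


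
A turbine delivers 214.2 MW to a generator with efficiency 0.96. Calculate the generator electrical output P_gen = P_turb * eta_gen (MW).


P_gen = 214.2 * 0.96 = 205.6320 MW


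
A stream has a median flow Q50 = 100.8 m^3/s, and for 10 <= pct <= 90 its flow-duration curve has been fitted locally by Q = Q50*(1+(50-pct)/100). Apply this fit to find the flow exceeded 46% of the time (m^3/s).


Q = 100.8 * (1 + (50 - 46)/100) = 104.8320 m^3/s


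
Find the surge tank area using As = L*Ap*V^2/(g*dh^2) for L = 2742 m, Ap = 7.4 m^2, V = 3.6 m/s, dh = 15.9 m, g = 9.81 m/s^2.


As = 2742 * 7.4 * 3.6^2 / (9.81 * 15.9^2) = 106.0330 m^2


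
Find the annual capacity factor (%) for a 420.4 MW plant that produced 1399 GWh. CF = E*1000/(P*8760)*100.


CF = 1399 * 1000 / (420.4 * 8760) * 100 = 37.9884 %


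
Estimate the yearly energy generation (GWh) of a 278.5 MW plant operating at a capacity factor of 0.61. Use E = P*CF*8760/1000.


E = 278.5 * 0.61 * 8760 / 1000 = 1488.1926 GWh


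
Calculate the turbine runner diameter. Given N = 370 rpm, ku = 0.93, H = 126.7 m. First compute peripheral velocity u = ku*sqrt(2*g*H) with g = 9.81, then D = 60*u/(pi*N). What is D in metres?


u = 0.93 * sqrt(2*9.81*126.7) = 46.3683 m/s
D = 60 * 46.3683 / (pi * 370) = 2.3934 m


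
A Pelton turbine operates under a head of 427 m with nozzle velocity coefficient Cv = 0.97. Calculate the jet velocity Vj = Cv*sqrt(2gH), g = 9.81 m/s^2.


Vj = 0.97 * sqrt(2*9.81*427) = 88.7841 m/s


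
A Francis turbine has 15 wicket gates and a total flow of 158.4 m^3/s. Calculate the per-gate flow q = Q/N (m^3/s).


q = 158.4 / 15 = 10.5600 m^3/s


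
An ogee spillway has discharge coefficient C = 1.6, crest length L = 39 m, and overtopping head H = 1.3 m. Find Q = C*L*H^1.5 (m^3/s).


Q = 1.6 * 39 * 1.3^1.5 = 92.4910 m^3/s


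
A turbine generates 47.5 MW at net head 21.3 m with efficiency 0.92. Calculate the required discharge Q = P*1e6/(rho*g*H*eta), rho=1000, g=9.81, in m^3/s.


Q = 47.5 * 1e6 / (1000 * 9.81 * 21.3 * 0.92) = 247.0911 m^3/s


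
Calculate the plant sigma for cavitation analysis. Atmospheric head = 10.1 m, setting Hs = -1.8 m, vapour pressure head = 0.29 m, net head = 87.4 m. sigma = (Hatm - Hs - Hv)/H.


sigma = (10.1 - (-1.8) - 0.29) / 87.4 = 0.1328


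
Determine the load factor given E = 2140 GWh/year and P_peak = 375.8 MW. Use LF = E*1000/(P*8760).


LF = 2140 * 1000 / (375.8 * 8760) = 0.6501


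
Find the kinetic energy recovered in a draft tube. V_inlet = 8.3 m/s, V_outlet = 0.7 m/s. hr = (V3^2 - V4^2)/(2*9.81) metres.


hr = (8.3^2 - 0.7^2) / (2*9.81) = 3.4862 m


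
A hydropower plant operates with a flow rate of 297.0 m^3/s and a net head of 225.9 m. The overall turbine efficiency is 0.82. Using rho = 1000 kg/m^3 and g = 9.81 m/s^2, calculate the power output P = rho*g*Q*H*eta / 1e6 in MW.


P = 1000 * 9.81 * 297.0 * 225.9 * 0.82 / 1e6 = 539.7039 MW


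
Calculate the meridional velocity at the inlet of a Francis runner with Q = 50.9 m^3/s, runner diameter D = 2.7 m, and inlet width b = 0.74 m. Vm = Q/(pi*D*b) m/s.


Vm = 50.9 / (pi * 2.7 * 0.74) = 8.1091 m/s


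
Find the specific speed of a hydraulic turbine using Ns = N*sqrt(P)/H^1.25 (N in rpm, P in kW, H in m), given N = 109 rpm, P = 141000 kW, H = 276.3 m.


Ns = 109 * 141000^0.5 / 276.3^1.25 = 36.3337


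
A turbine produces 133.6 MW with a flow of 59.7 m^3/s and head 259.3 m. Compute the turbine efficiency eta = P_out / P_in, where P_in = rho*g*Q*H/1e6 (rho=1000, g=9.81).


P_in = 1000 * 9.81 * 59.7 * 259.3 / 1e6 = 151.8609 MW
eta = 133.6 / 151.8609 = 0.8798


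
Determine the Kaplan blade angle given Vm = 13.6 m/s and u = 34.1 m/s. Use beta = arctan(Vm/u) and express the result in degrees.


beta = arctan(13.6 / 34.1) = 21.7434 degrees


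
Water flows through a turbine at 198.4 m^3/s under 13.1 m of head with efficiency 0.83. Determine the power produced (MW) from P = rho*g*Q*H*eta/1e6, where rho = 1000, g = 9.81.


P = 1000 * 9.81 * 198.4 * 13.1 * 0.83 / 1e6 = 21.1622 MW


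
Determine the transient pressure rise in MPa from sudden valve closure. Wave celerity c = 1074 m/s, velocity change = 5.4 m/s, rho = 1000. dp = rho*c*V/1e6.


dp = 1000 * 1074 * 5.4 / 1e6 = 5.7996 MPa


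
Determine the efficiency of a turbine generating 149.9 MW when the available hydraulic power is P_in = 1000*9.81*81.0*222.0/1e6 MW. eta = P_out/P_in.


P_in = 1000 * 9.81 * 81.0 * 222.0 / 1e6 = 176.4034 MW
eta = 149.9 / 176.4034 = 0.8498


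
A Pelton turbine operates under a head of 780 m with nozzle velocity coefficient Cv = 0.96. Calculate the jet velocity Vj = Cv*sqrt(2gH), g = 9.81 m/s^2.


Vj = 0.96 * sqrt(2*9.81*780) = 118.7594 m/s


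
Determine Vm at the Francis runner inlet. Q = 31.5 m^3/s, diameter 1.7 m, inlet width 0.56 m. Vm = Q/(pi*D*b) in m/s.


Vm = 31.5 / (pi * 1.7 * 0.56) = 10.5323 m/s


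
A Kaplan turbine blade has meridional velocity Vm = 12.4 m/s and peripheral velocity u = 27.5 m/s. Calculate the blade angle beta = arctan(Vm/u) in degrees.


beta = arctan(12.4 / 27.5) = 24.2710 degrees


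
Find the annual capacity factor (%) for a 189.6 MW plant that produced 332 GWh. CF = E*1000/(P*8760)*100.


CF = 332 * 1000 / (189.6 * 8760) * 100 = 19.9892 %


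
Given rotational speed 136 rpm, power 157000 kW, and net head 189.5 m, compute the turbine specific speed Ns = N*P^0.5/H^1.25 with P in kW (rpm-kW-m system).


Ns = 136 * 157000^0.5 / 189.5^1.25 = 76.6438


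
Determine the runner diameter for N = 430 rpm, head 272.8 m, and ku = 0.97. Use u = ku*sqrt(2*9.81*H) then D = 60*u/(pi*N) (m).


u = 0.97 * sqrt(2*9.81*272.8) = 70.9649 m/s
D = 60 * 70.9649 / (pi * 430) = 3.1519 m


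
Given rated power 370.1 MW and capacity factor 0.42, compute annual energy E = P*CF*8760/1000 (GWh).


E = 370.1 * 0.42 * 8760 / 1000 = 1361.6719 GWh


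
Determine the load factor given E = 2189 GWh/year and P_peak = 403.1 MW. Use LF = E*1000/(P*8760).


LF = 2189 * 1000 / (403.1 * 8760) = 0.6199


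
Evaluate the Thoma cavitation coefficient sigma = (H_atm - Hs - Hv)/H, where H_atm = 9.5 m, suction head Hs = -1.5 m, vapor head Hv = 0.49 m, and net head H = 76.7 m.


sigma = (9.5 - (-1.5) - 0.49) / 76.7 = 0.1370


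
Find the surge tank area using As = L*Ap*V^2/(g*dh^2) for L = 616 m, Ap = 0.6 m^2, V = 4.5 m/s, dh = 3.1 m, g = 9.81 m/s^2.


As = 616 * 0.6 * 4.5^2 / (9.81 * 3.1^2) = 79.3898 m^2


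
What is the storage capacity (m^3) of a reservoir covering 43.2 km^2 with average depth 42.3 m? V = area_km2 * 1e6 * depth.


V = 43.2 * 1e6 * 42.3 = 1.8274e+09 m^3


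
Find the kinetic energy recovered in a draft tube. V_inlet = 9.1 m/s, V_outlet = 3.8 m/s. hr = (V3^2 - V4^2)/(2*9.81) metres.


hr = (9.1^2 - 3.8^2) / (2*9.81) = 3.4847 m


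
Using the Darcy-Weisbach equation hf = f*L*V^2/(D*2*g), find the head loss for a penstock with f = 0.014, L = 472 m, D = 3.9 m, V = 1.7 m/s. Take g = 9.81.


hf = 0.014 * 472 * 1.7^2 / (3.9 * 2 * 9.81) = 0.2496 m


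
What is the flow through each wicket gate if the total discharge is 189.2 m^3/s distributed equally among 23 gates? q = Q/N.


q = 189.2 / 23 = 8.2261 m^3/s


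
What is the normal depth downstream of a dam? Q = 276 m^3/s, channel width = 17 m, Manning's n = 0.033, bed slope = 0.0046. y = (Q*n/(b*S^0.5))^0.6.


y = (276 * 0.033 / (17 * 0.0046^0.5))^0.6 = 3.4559 m


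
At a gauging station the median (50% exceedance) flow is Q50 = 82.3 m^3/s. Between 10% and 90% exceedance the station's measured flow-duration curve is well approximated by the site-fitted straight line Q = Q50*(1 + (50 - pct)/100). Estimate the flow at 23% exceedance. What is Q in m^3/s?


Q = 82.3 * (1 + (50 - 23)/100) = 104.5210 m^3/s


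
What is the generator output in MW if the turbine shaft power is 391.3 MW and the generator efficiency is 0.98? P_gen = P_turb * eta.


P_gen = 391.3 * 0.98 = 383.4740 MW


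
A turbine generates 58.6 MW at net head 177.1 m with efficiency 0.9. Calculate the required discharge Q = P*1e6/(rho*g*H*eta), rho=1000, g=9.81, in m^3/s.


Q = 58.6 * 1e6 / (1000 * 9.81 * 177.1 * 0.9) = 37.4772 m^3/s


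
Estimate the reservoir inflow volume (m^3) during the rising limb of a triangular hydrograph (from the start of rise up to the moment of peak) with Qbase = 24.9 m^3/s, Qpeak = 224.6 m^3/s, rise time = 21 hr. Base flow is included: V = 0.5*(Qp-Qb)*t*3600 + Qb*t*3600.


V = 0.5*(224.6 - 24.9)*21*3600 + 24.9*21*3600 = 9.4311e+06 m^3


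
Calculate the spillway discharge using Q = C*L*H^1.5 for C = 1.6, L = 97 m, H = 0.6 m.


Q = 1.6 * 97 * 0.6^1.5 = 72.1304 m^3/s


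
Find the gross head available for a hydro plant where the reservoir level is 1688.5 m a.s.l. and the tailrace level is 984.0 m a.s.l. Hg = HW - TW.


Hg = 1688.5 - 984.0 = 704.5000 m


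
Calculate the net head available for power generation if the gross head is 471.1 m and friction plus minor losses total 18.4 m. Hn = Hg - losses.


Hn = 471.1 - 18.4 = 452.7000 m


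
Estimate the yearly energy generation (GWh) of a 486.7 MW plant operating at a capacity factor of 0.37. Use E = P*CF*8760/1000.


E = 486.7 * 0.37 * 8760 / 1000 = 1577.4920 GWh


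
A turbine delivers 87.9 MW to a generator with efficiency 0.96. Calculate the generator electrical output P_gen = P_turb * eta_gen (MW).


P_gen = 87.9 * 0.96 = 84.3840 MW


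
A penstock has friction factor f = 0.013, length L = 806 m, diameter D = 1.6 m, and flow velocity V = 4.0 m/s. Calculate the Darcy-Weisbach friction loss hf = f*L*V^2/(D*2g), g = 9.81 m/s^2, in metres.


hf = 0.013 * 806 * 4.0^2 / (1.6 * 2 * 9.81) = 5.3405 m


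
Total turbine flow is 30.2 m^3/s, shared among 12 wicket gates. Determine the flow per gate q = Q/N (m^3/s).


q = 30.2 / 12 = 2.5167 m^3/s


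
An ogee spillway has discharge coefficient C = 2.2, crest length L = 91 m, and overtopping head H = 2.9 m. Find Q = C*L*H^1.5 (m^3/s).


Q = 2.2 * 91 * 2.9^1.5 = 988.6921 m^3/s


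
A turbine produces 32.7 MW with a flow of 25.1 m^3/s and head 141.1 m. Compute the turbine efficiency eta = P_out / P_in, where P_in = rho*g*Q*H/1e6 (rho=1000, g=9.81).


P_in = 1000 * 9.81 * 25.1 * 141.1 / 1e6 = 34.7432 MW
eta = 32.7 / 34.7432 = 0.9412


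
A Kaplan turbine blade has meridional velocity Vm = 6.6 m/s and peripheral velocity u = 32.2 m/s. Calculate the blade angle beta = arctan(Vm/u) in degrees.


beta = arctan(6.6 / 32.2) = 11.5834 degrees


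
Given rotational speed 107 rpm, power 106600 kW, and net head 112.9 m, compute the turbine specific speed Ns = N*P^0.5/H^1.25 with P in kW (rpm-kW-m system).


Ns = 107 * 106600^0.5 / 112.9^1.25 = 94.9281


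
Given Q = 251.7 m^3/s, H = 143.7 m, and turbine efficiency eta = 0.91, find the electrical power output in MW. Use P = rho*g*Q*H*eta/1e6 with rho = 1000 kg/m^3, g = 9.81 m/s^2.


P = 1000 * 9.81 * 251.7 * 143.7 * 0.91 / 1e6 = 322.8869 MW


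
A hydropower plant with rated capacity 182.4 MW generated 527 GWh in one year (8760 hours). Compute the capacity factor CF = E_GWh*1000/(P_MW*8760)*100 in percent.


CF = 527 * 1000 / (182.4 * 8760) * 100 = 32.9824 %


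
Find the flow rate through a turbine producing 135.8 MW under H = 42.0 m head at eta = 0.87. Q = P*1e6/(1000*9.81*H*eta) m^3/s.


Q = 135.8 * 1e6 / (1000 * 9.81 * 42.0 * 0.87) = 378.8456 m^3/s


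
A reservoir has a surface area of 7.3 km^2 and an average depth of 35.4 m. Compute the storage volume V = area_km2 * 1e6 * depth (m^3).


V = 7.3 * 1e6 * 35.4 = 2.5842e+08 m^3


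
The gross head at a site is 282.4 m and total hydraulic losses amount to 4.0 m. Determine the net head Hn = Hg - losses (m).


Hn = 282.4 - 4.0 = 278.4000 m


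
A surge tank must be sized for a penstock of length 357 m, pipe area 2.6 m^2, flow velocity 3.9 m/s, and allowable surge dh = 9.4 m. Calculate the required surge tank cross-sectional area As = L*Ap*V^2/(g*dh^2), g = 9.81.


As = 357 * 2.6 * 3.9^2 / (9.81 * 9.4^2) = 16.2872 m^2


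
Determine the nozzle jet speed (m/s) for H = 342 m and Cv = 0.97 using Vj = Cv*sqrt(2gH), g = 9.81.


Vj = 0.97 * sqrt(2*9.81*342) = 79.4574 m/s


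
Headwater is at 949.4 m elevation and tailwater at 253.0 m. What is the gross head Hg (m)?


Hg = 949.4 - 253.0 = 696.4000 m


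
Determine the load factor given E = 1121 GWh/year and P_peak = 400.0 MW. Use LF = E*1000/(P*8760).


LF = 1121 * 1000 / (400.0 * 8760) = 0.3199


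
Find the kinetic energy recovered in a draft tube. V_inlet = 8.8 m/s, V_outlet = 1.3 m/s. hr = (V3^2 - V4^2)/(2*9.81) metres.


hr = (8.8^2 - 1.3^2) / (2*9.81) = 3.8609 m


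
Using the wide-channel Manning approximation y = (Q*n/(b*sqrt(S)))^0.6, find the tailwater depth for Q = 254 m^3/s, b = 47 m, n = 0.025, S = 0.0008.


y = (254 * 0.025 / (47 * 0.0008^0.5))^0.6 = 2.5555 m


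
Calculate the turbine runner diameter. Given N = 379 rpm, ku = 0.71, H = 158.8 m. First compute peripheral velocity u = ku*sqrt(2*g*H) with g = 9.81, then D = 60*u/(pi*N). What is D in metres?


u = 0.71 * sqrt(2*9.81*158.8) = 39.6308 m/s
D = 60 * 39.6308 / (pi * 379) = 1.9971 m


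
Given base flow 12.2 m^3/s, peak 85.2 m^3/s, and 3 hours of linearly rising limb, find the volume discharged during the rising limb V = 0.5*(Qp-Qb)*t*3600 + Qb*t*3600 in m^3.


V = 0.5*(85.2 - 12.2)*3*3600 + 12.2*3*3600 = 525960.0000 m^3


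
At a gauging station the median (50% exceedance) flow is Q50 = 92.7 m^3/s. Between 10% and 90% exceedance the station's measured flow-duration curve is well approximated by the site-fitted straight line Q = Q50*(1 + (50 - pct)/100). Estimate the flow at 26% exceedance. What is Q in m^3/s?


Q = 92.7 * (1 + (50 - 26)/100) = 114.9480 m^3/s


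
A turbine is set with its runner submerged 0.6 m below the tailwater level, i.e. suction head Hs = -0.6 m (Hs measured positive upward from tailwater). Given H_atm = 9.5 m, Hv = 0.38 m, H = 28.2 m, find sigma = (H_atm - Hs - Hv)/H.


sigma = (9.5 - (-0.6) - 0.38) / 28.2 = 0.3447


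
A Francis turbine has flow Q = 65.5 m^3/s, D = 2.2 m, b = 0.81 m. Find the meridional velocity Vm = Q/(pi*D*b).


Vm = 65.5 / (pi * 2.2 * 0.81) = 11.6999 m/s


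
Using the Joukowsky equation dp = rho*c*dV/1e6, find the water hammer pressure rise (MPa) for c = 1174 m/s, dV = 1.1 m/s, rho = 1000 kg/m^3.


dp = 1000 * 1174 * 1.1 / 1e6 = 1.2914 MPa


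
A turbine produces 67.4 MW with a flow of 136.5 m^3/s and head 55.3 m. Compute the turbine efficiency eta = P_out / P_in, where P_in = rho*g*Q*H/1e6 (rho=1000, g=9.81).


P_in = 1000 * 9.81 * 136.5 * 55.3 / 1e6 = 74.0503 MW
eta = 67.4 / 74.0503 = 0.9102


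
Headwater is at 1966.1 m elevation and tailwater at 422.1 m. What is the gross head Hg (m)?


Hg = 1966.1 - 422.1 = 1544.0000 m


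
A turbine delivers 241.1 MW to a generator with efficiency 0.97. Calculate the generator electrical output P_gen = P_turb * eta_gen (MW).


P_gen = 241.1 * 0.97 = 233.8670 MW


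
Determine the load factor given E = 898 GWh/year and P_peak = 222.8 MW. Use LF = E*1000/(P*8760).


LF = 898 * 1000 / (222.8 * 8760) = 0.4601


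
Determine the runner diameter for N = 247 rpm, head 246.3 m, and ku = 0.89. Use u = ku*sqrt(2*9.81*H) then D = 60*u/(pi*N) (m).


u = 0.89 * sqrt(2*9.81*246.3) = 61.8688 m/s
D = 60 * 61.8688 / (pi * 247) = 4.7838 m


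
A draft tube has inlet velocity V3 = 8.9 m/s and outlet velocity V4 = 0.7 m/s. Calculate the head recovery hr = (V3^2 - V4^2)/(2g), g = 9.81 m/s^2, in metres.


hr = (8.9^2 - 0.7^2) / (2*9.81) = 4.0122 m


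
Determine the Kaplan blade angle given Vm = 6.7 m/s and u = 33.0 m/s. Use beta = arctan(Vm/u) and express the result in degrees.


beta = arctan(6.7 / 33.0) = 11.4768 degrees


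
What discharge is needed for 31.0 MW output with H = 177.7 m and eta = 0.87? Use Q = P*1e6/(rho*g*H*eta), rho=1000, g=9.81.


Q = 31.0 * 1e6 / (1000 * 9.81 * 177.7 * 0.87) = 20.4402 m^3/s


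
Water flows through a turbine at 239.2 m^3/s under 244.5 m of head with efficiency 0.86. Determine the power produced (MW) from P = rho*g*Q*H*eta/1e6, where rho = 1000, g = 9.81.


P = 1000 * 9.81 * 239.2 * 244.5 * 0.86 / 1e6 = 493.4095 MW


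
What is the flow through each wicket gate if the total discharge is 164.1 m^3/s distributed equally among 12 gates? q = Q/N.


q = 164.1 / 12 = 13.6750 m^3/s


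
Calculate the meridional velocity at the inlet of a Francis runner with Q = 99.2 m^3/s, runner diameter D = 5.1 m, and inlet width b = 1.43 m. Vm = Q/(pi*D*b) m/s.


Vm = 99.2 / (pi * 5.1 * 1.43) = 4.3297 m/s


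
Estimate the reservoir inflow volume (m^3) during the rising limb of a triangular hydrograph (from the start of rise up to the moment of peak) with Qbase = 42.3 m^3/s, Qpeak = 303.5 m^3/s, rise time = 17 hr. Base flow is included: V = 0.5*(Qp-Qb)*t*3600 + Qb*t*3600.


V = 0.5*(303.5 - 42.3)*17*3600 + 42.3*17*3600 = 1.0581e+07 m^3


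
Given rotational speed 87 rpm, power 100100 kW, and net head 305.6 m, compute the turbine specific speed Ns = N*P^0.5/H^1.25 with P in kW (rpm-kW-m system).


Ns = 87 * 100100^0.5 / 305.6^1.25 = 21.5424


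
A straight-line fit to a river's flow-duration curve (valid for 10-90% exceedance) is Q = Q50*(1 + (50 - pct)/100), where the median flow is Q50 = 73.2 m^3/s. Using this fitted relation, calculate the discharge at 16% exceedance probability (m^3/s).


Q = 73.2 * (1 + (50 - 16)/100) = 98.0880 m^3/s


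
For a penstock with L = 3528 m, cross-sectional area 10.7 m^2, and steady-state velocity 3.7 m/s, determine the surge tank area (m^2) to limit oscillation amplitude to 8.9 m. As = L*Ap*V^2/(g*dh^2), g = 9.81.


As = 3528 * 10.7 * 3.7^2 / (9.81 * 8.9^2) = 665.0691 m^2


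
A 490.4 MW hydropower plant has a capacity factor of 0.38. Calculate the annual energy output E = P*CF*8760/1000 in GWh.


E = 490.4 * 0.38 * 8760 / 1000 = 1632.4435 GWh


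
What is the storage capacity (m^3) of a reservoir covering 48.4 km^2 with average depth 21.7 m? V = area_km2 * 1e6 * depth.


V = 48.4 * 1e6 * 21.7 = 1.0503e+09 m^3


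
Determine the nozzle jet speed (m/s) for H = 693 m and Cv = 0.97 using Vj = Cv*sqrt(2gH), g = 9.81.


Vj = 0.97 * sqrt(2*9.81*693) = 113.1066 m/s


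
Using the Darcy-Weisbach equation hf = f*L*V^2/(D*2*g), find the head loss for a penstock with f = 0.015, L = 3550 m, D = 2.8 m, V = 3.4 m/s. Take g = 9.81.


hf = 0.015 * 3550 * 3.4^2 / (2.8 * 2 * 9.81) = 11.2052 m


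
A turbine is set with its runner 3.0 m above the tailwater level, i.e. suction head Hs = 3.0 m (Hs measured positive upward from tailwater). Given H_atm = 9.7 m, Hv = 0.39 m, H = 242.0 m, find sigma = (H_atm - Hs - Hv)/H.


sigma = (9.7 - 3.0 - 0.39) / 242.0 = 0.0261


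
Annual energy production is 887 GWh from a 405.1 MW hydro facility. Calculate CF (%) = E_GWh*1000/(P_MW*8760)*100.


CF = 887 * 1000 / (405.1 * 8760) * 100 = 24.9952 %


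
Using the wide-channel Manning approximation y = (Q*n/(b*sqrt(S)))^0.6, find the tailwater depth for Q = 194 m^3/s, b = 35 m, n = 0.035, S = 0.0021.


y = (194 * 0.035 / (35 * 0.0021^0.5))^0.6 = 2.3769 m


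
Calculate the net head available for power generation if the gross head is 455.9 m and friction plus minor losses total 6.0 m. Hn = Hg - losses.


Hn = 455.9 - 6.0 = 449.9000 m


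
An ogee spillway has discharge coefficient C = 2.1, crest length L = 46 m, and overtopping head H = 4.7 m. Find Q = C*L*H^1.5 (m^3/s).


Q = 2.1 * 46 * 4.7^1.5 = 984.2919 m^3/s


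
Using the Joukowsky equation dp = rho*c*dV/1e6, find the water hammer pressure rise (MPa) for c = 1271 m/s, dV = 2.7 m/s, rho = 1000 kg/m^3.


dp = 1000 * 1271 * 2.7 / 1e6 = 3.4317 MPa


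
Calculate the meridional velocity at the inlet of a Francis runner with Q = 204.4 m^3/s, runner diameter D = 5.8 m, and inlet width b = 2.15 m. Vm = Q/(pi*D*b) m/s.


Vm = 204.4 / (pi * 5.8 * 2.15) = 5.2175 m/s


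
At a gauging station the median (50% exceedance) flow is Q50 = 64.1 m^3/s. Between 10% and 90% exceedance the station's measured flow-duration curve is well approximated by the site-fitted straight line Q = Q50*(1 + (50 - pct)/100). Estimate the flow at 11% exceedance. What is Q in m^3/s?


Q = 64.1 * (1 + (50 - 11)/100) = 89.0990 m^3/s


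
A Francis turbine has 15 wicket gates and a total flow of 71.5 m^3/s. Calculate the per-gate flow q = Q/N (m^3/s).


q = 71.5 / 15 = 4.7667 m^3/s


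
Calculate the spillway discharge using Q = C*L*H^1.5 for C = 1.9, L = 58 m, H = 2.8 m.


Q = 1.9 * 58 * 2.8^1.5 = 516.3196 m^3/s


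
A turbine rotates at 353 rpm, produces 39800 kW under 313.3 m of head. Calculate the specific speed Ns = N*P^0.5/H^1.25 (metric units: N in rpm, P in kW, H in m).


Ns = 353 * 39800^0.5 / 313.3^1.25 = 53.4276


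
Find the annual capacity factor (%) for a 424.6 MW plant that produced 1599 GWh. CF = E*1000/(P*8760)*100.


CF = 1599 * 1000 / (424.6 * 8760) * 100 = 42.9897 %


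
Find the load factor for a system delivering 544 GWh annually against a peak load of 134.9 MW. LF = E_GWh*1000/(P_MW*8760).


LF = 544 * 1000 / (134.9 * 8760) = 0.4603


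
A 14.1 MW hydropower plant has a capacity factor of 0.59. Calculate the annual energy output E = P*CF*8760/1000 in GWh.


E = 14.1 * 0.59 * 8760 / 1000 = 72.8744 GWh


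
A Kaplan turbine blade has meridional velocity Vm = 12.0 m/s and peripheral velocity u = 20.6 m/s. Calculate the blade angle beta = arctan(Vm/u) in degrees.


beta = arctan(12.0 / 20.6) = 30.2218 degrees


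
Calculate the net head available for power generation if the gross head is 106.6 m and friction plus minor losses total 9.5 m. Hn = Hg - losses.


Hn = 106.6 - 9.5 = 97.1000 m


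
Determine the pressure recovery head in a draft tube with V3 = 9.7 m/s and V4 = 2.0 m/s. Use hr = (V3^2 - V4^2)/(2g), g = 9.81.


hr = (9.7^2 - 2.0^2) / (2*9.81) = 4.5917 m


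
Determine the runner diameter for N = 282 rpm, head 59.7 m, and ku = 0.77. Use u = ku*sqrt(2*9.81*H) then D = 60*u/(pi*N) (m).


u = 0.77 * sqrt(2*9.81*59.7) = 26.3528 m/s
D = 60 * 26.3528 / (pi * 282) = 1.7848 m


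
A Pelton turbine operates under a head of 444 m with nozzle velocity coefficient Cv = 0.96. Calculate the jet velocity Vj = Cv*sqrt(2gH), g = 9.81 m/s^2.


Vj = 0.96 * sqrt(2*9.81*444) = 89.6009 m/s


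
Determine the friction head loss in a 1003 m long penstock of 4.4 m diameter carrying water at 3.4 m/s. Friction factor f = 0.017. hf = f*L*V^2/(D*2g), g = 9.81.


hf = 0.017 * 1003 * 3.4^2 / (4.4 * 2 * 9.81) = 2.2833 m


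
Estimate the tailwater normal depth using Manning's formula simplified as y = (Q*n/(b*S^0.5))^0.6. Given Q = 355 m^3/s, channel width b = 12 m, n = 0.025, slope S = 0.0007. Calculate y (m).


y = (355 * 0.025 / (12 * 0.0007^0.5))^0.6 = 7.3767 m


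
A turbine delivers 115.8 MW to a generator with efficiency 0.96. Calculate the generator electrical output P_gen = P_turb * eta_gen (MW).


P_gen = 115.8 * 0.96 = 111.1680 MW


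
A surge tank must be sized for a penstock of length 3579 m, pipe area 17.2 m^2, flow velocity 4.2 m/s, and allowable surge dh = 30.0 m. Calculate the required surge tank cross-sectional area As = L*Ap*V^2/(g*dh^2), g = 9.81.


As = 3579 * 17.2 * 4.2^2 / (9.81 * 30.0^2) = 122.9921 m^2


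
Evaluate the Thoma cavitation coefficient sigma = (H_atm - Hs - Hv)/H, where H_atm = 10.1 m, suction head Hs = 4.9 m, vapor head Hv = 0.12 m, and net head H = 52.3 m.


sigma = (10.1 - 4.9 - 0.12) / 52.3 = 0.0971


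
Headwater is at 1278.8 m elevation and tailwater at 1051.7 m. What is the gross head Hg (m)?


Hg = 1278.8 - 1051.7 = 227.1000 m


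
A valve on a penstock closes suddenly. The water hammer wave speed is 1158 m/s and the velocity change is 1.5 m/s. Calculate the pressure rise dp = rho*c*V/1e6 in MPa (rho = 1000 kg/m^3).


dp = 1000 * 1158 * 1.5 / 1e6 = 1.7370 MPa


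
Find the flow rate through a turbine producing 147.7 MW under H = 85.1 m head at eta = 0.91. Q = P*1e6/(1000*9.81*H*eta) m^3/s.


Q = 147.7 * 1e6 / (1000 * 9.81 * 85.1 * 0.91) = 194.4198 m^3/s


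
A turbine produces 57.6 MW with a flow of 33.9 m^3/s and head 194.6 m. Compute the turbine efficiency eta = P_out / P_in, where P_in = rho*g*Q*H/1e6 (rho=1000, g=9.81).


P_in = 1000 * 9.81 * 33.9 * 194.6 / 1e6 = 64.7160 MW
eta = 57.6 / 64.7160 = 0.8900


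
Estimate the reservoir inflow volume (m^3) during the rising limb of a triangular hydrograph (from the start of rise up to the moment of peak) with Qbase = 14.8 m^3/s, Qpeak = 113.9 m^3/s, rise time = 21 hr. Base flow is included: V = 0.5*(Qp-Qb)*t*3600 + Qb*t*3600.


V = 0.5*(113.9 - 14.8)*21*3600 + 14.8*21*3600 = 4.8649e+06 m^3


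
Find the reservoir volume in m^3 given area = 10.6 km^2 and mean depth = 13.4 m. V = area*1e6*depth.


V = 10.6 * 1e6 * 13.4 = 1.4204e+08 m^3


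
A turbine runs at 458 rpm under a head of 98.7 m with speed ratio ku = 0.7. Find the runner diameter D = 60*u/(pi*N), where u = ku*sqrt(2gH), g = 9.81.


u = 0.7 * sqrt(2*9.81*98.7) = 30.8039 m/s
D = 60 * 30.8039 / (pi * 458) = 1.2845 m


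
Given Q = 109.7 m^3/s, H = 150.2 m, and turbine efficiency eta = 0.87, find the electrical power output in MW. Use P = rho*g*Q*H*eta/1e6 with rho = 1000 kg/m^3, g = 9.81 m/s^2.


P = 1000 * 9.81 * 109.7 * 150.2 * 0.87 / 1e6 = 140.6257 MW


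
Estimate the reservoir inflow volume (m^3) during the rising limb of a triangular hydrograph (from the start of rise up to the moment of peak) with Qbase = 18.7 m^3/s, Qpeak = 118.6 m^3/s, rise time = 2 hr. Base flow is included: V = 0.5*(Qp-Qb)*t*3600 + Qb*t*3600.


V = 0.5*(118.6 - 18.7)*2*3600 + 18.7*2*3600 = 494280.0000 m^3


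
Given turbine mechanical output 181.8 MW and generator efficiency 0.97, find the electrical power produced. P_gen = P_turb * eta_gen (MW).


P_gen = 181.8 * 0.97 = 176.3460 MW


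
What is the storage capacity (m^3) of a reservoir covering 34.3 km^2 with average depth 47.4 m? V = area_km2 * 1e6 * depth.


V = 34.3 * 1e6 * 47.4 = 1.6258e+09 m^3


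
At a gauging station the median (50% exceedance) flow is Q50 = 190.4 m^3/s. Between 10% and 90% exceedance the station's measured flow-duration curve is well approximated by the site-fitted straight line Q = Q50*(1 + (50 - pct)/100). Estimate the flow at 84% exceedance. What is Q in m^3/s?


Q = 190.4 * (1 + (50 - 84)/100) = 125.6640 m^3/s


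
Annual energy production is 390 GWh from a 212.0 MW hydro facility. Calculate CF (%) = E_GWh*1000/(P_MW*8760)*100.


CF = 390 * 1000 / (212.0 * 8760) * 100 = 21.0003 %


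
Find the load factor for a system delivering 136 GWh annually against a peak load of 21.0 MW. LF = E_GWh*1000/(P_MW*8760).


LF = 136 * 1000 / (21.0 * 8760) = 0.7393


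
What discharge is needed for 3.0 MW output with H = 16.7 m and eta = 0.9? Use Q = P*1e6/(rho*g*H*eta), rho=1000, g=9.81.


Q = 3.0 * 1e6 / (1000 * 9.81 * 16.7 * 0.9) = 20.3467 m^3/s


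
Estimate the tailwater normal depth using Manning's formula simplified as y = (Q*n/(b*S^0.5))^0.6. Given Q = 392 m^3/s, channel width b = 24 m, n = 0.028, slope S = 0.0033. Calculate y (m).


y = (392 * 0.028 / (24 * 0.0033^0.5))^0.6 = 3.4720 m


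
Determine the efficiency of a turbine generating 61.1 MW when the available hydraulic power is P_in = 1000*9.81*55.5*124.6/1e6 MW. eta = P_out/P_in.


P_in = 1000 * 9.81 * 55.5 * 124.6 / 1e6 = 67.8391 MW
eta = 61.1 / 67.8391 = 0.9007


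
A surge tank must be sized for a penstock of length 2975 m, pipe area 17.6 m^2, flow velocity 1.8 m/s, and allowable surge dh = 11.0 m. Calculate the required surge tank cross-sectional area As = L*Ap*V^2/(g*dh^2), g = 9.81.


As = 2975 * 17.6 * 1.8^2 / (9.81 * 11.0^2) = 142.9191 m^2


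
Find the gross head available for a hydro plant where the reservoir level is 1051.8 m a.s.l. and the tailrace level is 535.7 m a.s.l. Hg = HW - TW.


Hg = 1051.8 - 535.7 = 516.1000 m


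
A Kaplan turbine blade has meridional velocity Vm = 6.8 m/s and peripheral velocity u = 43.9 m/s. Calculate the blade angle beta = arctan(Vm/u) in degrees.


beta = arctan(6.8 / 43.9) = 8.8050 degrees


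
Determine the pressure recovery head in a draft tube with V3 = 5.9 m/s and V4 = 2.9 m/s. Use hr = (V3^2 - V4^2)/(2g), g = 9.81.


hr = (5.9^2 - 2.9^2) / (2*9.81) = 1.3456 m


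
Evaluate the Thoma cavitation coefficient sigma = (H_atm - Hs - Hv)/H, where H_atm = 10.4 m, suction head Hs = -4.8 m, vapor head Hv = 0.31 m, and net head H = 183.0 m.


sigma = (10.4 - (-4.8) - 0.31) / 183.0 = 0.0814


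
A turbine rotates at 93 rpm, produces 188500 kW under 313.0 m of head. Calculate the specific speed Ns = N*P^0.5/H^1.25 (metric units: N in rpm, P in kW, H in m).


Ns = 93 * 188500^0.5 / 313.0^1.25 = 30.6696


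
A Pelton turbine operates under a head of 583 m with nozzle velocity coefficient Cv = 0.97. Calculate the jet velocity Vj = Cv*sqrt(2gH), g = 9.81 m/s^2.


Vj = 0.97 * sqrt(2*9.81*583) = 103.7422 m/s


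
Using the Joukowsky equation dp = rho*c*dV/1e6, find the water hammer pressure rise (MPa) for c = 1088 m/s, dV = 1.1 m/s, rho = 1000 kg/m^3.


dp = 1000 * 1088 * 1.1 / 1e6 = 1.1968 MPa


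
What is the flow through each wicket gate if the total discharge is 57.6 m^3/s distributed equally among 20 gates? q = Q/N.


q = 57.6 / 20 = 2.8800 m^3/s


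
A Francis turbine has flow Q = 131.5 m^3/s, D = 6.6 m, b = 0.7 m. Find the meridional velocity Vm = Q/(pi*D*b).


Vm = 131.5 / (pi * 6.6 * 0.7) = 9.0601 m/s


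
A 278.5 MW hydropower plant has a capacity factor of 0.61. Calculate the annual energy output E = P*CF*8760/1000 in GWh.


E = 278.5 * 0.61 * 8760 / 1000 = 1488.1926 GWh


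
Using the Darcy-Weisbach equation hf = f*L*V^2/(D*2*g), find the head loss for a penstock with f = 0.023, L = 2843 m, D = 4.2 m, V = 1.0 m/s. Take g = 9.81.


hf = 0.023 * 2843 * 1.0^2 / (4.2 * 2 * 9.81) = 0.7935 m


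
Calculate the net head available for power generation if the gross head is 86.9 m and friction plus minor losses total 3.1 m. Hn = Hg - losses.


Hn = 86.9 - 3.1 = 83.8000 m


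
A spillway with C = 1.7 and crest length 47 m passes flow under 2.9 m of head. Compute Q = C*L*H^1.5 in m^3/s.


Q = 1.7 * 47 * 2.9^1.5 = 394.5879 m^3/s


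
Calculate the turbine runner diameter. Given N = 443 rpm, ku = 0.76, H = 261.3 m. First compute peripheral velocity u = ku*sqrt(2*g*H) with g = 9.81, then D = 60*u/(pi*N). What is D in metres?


u = 0.76 * sqrt(2*9.81*261.3) = 54.4168 m/s
D = 60 * 54.4168 / (pi * 443) = 2.3460 m


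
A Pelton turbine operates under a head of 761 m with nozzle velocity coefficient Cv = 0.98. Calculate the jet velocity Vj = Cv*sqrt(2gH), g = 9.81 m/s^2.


Vj = 0.98 * sqrt(2*9.81*761) = 119.7479 m/s


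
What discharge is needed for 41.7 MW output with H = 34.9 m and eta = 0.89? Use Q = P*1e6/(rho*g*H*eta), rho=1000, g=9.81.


Q = 41.7 * 1e6 / (1000 * 9.81 * 34.9 * 0.89) = 136.8521 m^3/s


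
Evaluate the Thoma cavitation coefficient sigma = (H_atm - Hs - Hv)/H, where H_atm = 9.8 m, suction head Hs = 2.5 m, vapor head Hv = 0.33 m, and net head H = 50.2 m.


sigma = (9.8 - 2.5 - 0.33) / 50.2 = 0.1388


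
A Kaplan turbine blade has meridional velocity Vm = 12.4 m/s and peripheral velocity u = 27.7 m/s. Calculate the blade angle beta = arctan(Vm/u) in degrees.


beta = arctan(12.4 / 27.7) = 24.1158 degrees


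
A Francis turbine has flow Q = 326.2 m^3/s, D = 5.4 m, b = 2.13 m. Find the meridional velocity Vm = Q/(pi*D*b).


Vm = 326.2 / (pi * 5.4 * 2.13) = 9.0274 m/s


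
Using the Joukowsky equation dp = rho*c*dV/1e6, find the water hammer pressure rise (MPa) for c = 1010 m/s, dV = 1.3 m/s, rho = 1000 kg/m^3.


dp = 1000 * 1010 * 1.3 / 1e6 = 1.3130 MPa


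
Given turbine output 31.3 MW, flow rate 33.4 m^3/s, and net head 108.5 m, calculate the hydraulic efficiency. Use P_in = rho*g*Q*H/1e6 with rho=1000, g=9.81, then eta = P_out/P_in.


P_in = 1000 * 9.81 * 33.4 * 108.5 / 1e6 = 35.5505 MW
eta = 31.3 / 35.5505 = 0.8804


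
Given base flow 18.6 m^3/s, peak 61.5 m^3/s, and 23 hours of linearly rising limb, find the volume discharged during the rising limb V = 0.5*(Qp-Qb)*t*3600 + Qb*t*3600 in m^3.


V = 0.5*(61.5 - 18.6)*23*3600 + 18.6*23*3600 = 3.3161e+06 m^3


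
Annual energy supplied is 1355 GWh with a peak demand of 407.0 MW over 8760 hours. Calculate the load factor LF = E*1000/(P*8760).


LF = 1355 * 1000 / (407.0 * 8760) = 0.3801


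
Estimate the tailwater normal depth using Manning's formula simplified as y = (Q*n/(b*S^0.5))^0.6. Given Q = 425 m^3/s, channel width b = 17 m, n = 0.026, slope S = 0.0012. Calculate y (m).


y = (425 * 0.026 / (17 * 0.0012^0.5))^0.6 = 5.8076 m


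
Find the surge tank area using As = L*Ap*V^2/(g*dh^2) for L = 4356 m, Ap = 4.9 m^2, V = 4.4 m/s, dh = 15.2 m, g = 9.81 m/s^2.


As = 4356 * 4.9 * 4.4^2 / (9.81 * 15.2^2) = 182.3195 m^2


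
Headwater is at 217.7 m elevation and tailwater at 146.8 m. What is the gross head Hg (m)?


Hg = 217.7 - 146.8 = 70.9000 m


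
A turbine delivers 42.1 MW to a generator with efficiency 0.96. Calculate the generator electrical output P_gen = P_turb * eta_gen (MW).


P_gen = 42.1 * 0.96 = 40.4160 MW


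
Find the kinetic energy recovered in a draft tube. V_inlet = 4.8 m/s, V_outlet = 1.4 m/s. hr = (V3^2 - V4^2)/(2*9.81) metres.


hr = (4.8^2 - 1.4^2) / (2*9.81) = 1.0744 m


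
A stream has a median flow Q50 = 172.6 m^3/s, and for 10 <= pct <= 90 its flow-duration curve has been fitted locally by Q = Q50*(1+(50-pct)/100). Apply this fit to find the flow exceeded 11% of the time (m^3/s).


Q = 172.6 * (1 + (50 - 11)/100) = 239.9140 m^3/s


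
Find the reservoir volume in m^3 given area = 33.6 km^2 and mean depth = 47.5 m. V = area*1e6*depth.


V = 33.6 * 1e6 * 47.5 = 1.5960e+09 m^3


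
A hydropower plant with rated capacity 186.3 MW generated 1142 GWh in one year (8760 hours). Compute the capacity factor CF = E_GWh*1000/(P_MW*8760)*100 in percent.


CF = 1142 * 1000 / (186.3 * 8760) * 100 = 69.9760 %


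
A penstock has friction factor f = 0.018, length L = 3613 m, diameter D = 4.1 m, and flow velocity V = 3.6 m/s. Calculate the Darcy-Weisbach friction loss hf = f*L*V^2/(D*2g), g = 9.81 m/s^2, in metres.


hf = 0.018 * 3613 * 3.6^2 / (4.1 * 2 * 9.81) = 10.4776 m


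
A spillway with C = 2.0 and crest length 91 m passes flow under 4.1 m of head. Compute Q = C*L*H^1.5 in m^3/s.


Q = 2.0 * 91 * 4.1^1.5 = 1510.9398 m^3/s


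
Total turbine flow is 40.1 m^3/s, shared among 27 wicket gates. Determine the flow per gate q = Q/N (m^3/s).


q = 40.1 / 27 = 1.4852 m^3/s


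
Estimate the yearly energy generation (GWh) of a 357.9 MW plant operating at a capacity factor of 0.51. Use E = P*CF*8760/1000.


E = 357.9 * 0.51 * 8760 / 1000 = 1598.9540 GWh


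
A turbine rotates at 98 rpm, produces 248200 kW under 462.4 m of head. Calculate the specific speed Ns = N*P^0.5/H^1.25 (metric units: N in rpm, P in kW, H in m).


Ns = 98 * 248200^0.5 / 462.4^1.25 = 22.7696


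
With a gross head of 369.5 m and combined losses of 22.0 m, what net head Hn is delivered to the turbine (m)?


Hn = 369.5 - 22.0 = 347.5000 m


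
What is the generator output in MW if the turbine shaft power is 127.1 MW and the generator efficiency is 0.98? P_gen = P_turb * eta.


P_gen = 127.1 * 0.98 = 124.5580 MW


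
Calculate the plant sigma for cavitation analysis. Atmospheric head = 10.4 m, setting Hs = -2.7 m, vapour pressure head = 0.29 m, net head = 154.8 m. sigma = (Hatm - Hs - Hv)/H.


sigma = (10.4 - (-2.7) - 0.29) / 154.8 = 0.0828


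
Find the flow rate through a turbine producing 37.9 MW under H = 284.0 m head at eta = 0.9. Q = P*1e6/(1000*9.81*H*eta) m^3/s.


Q = 37.9 * 1e6 / (1000 * 9.81 * 284.0 * 0.9) = 15.1150 m^3/s


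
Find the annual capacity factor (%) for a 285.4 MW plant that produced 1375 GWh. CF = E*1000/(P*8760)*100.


CF = 1375 * 1000 / (285.4 * 8760) * 100 = 54.9977 %


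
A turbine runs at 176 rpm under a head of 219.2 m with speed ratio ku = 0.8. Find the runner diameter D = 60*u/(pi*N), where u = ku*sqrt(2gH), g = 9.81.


u = 0.8 * sqrt(2*9.81*219.2) = 52.4638 m/s
D = 60 * 52.4638 / (pi * 176) = 5.6931 m


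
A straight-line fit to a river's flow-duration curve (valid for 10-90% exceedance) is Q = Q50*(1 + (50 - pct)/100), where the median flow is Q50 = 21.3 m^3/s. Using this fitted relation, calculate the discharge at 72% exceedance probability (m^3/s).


Q = 21.3 * (1 + (50 - 72)/100) = 16.6140 m^3/s


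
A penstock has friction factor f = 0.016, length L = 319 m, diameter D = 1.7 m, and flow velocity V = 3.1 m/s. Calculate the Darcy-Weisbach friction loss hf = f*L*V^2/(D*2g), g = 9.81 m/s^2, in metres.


hf = 0.016 * 319 * 3.1^2 / (1.7 * 2 * 9.81) = 1.4706 m


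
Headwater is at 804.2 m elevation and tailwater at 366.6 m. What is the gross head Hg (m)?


Hg = 804.2 - 366.6 = 437.6000 m


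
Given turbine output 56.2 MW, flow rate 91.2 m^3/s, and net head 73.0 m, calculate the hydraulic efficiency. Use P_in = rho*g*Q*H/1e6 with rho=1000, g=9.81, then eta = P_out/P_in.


P_in = 1000 * 9.81 * 91.2 * 73.0 / 1e6 = 65.3111 MW
eta = 56.2 / 65.3111 = 0.8605


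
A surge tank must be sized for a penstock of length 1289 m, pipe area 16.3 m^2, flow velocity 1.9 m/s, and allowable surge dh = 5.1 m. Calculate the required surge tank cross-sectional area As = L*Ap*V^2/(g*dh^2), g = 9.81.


As = 1289 * 16.3 * 1.9^2 / (9.81 * 5.1^2) = 297.2613 m^2


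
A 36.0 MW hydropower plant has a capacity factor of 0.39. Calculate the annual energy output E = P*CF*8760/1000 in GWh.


E = 36.0 * 0.39 * 8760 / 1000 = 122.9904 GWh


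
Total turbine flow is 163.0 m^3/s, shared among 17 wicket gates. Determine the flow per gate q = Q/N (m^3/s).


q = 163.0 / 17 = 9.5882 m^3/s


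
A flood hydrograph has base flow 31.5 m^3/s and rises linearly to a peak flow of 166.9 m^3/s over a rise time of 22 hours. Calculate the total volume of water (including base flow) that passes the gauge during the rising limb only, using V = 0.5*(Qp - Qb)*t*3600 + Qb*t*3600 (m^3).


V = 0.5*(166.9 - 31.5)*22*3600 + 31.5*22*3600 = 7.8566e+06 m^3
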